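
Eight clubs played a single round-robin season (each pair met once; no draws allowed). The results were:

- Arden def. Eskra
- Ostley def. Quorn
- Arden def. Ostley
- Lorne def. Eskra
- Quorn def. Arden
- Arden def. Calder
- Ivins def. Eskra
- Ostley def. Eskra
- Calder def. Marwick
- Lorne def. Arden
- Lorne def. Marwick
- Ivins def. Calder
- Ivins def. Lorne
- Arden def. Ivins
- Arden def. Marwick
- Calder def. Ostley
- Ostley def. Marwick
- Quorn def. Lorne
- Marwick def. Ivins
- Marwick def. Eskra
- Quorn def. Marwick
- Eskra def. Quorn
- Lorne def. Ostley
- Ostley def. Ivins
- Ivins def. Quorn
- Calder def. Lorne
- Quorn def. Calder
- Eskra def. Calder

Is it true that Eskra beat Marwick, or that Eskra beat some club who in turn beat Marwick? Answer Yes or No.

Yes

Eskra did not beat Marwick directly.
Eskra beat Quorn, Calder. Of those, Quorn beat Marwick.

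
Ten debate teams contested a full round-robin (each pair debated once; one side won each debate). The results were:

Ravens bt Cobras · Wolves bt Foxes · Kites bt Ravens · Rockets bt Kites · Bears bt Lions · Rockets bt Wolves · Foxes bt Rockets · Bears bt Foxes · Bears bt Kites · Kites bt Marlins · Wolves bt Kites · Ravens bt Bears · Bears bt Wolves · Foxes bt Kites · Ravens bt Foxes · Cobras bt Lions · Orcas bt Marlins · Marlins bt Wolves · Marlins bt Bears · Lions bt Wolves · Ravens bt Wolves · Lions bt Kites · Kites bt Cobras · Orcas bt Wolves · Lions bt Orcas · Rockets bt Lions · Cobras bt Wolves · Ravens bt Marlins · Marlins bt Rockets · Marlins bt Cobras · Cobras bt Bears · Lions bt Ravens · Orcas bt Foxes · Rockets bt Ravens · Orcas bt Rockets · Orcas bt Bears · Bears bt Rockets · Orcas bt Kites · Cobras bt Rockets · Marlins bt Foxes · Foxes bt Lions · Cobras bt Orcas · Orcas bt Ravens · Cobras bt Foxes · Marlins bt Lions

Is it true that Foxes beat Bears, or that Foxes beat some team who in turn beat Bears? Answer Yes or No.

No

Foxes did not beat Bears directly.
Foxes beat Kites, Rockets, Lions, but each of them lost to Bears. No two-step path.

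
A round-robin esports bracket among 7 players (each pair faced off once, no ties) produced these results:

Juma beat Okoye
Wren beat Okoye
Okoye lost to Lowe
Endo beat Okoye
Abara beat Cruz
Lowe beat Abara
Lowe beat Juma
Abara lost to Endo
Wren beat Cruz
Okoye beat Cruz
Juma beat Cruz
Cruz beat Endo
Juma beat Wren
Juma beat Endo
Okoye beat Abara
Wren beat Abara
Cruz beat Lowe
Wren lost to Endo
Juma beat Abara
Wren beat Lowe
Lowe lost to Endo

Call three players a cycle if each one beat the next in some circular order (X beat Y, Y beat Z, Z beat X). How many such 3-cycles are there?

Win totals: Juma 5, Lowe 3, Cruz 2, Abara 1, Okoye 2, Endo 4, Wren 4.
A player with w wins dominates both others in C(w,2) triples; summing gives 10 + 3 + 1 + 0 + 1 + 6 + 6 = 27 transitive triples.
Total triples C(7,3) = 35, so cyclic triples = 35 − 27 = 8.

8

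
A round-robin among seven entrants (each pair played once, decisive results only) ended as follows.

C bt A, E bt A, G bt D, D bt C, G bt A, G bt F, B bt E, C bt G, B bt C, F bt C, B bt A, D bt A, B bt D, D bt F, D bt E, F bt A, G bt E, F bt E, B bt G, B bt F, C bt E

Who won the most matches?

Win totals: A 0, B 6, C 3, D 4, E 1, F 3, G 4.
B leads with 6 wins (next highest: 4).

B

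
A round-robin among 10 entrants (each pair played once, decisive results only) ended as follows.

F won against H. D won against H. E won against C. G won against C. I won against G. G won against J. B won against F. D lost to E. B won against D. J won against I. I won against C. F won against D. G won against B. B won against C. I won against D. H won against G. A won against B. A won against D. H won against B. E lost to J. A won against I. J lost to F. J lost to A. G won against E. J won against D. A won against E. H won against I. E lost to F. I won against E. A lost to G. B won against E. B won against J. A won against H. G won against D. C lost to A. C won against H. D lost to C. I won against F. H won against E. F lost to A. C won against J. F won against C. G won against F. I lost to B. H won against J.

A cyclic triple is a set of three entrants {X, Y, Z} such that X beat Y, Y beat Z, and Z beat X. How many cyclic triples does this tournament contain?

19

Win totals: A 8, B 6, C 3, D 1, E 2, F 5, G 7, H 5, I 5, J 3.
An entrant with w wins dominates both others in C(w,2) triples; summing gives 28 + 15 + 3 + 0 + 1 + 10 + 21 + 10 + 10 + 3 = 101 transitive triples.
Total triples C(10,3) = 120, so cyclic triples = 120 − 101 = 19.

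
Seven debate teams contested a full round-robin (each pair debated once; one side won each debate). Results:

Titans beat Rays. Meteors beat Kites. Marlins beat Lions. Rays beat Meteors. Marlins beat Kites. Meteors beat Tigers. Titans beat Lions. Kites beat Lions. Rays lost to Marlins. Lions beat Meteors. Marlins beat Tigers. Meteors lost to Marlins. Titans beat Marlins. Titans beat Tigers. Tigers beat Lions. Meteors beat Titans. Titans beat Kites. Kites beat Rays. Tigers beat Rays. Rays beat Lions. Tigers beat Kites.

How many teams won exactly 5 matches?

Win totals: Rays 2, Titans 5, Meteors 3, Marlins 5, Lions 1, Tigers 3, Kites 2.
Exactly 5: Titans, Marlins — 2 teams.

2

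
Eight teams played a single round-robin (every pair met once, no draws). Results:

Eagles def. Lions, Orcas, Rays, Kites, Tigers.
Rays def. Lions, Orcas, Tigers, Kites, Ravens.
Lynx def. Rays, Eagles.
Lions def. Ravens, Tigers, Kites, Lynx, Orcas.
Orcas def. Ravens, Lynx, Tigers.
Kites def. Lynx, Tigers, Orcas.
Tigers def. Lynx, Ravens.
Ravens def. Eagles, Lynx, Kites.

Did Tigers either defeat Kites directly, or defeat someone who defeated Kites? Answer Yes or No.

Tigers did not beat Kites directly.
Tigers beat Lynx, Ravens. Of those, Ravens beat Kites.

Yes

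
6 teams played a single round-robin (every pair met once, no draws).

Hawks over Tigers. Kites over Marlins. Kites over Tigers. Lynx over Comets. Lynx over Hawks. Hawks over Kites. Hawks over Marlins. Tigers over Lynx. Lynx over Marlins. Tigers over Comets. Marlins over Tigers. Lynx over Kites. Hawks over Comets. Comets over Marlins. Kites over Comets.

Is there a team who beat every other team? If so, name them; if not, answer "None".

None

Highest win total is Lynx with 4 (out of 5 possible).
Lynx lost to Tigers, so no team went undefeated.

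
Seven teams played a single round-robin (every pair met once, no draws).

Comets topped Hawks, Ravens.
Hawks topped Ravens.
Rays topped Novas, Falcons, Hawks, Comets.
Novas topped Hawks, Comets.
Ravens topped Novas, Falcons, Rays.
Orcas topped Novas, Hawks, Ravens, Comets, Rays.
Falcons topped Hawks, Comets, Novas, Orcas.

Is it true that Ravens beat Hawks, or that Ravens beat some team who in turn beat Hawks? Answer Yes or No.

Yes

Ravens did not beat Hawks directly.
Ravens beat Novas, Falcons, Rays. Of those, Novas beat Hawks.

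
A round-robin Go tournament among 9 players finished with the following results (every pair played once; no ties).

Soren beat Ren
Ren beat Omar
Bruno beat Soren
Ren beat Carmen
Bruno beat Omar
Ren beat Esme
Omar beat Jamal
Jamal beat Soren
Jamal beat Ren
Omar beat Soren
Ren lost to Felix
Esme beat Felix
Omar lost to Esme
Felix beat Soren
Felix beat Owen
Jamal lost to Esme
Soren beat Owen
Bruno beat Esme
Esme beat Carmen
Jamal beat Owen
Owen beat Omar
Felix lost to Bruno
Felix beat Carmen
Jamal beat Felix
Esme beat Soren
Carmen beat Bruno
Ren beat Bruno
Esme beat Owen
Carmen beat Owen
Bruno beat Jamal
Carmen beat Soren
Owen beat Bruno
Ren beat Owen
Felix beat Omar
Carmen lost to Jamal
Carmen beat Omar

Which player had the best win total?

Win totals: Jamal 5, Felix 5, Carmen 4, Soren 2, Esme 6, Omar 2, Owen 2, Bruno 5, Ren 5.
Esme leads with 6 wins (next highest: 5).

Esme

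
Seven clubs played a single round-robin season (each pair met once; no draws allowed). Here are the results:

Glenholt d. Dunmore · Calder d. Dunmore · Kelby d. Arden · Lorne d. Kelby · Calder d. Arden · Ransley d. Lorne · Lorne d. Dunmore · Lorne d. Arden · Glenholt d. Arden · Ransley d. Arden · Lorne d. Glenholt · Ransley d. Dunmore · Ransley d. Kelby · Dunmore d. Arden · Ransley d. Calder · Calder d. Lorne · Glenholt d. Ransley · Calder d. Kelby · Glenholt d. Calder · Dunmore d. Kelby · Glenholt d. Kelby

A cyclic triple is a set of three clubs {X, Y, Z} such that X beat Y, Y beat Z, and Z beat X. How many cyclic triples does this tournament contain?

Win totals: Arden 0, Kelby 1, Calder 4, Glenholt 5, Ransley 5, Dunmore 2, Lorne 4.
A club with w wins dominates both others in C(w,2) triples; summing gives 0 + 0 + 6 + 10 + 10 + 1 + 6 = 33 transitive triples.
Total triples C(7,3) = 35, so cyclic triples = 35 − 33 = 2.

2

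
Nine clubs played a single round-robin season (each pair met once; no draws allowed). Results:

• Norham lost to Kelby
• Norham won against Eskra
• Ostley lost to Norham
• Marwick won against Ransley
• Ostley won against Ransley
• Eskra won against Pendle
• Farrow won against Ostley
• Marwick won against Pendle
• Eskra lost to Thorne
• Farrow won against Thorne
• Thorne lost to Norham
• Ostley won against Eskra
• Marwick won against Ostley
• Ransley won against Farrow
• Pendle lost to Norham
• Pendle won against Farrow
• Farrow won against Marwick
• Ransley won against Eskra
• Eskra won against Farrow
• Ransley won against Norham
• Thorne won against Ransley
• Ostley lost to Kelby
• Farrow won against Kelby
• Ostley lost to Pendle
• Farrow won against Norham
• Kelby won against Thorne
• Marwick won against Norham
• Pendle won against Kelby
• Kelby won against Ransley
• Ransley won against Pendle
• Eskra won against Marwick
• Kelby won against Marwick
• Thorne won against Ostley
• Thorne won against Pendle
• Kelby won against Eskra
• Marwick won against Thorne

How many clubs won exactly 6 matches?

Win totals: Marwick 5, Ostley 2, Kelby 6, Farrow 5, Ransley 4, Pendle 3, Thorne 4, Norham 4, Eskra 3.
Exactly 6: Kelby — 1 club.

1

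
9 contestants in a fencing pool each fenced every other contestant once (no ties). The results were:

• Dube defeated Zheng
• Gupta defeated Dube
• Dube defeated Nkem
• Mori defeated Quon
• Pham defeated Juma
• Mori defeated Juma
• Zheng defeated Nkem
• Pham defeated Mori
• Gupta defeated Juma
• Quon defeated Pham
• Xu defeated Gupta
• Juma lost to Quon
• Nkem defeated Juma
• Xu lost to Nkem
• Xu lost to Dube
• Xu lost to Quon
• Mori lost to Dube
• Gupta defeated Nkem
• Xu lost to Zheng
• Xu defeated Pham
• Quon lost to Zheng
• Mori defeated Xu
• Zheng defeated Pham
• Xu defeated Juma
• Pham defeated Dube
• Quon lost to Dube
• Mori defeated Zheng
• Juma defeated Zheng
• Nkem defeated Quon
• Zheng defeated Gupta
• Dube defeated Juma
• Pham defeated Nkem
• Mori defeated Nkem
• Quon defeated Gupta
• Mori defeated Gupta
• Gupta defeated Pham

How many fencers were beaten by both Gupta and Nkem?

1

Gupta beat: Nkem, Juma, Pham, Dube.
Nkem beat: Juma, Xu, Quon.
Both beat: Juma — 1.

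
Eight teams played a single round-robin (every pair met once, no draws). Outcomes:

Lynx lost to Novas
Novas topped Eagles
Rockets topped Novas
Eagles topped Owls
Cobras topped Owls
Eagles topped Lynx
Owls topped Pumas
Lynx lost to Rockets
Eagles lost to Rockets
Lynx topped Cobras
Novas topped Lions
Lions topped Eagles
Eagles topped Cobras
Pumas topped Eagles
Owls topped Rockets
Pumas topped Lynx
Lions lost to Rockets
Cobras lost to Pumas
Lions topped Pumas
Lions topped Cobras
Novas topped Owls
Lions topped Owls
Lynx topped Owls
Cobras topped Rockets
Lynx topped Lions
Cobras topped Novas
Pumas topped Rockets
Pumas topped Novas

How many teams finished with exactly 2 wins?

1

Win totals: Pumas 5, Novas 4, Rockets 4, Cobras 3, Owls 2, Lynx 3, Eagles 3, Lions 4.
Exactly 2: Owls — 1 team.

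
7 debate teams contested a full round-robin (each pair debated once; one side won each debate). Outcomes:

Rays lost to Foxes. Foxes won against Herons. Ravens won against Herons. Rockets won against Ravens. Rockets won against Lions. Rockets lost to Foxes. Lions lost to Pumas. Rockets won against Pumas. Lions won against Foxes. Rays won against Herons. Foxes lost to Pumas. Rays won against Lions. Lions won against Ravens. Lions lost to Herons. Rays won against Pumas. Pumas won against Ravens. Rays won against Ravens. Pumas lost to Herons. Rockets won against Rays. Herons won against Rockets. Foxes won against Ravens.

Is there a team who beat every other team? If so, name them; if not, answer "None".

None

Highest win total is Rockets with 4 (out of 6 possible).
Rockets lost to Foxes, Herons, so no team went undefeated.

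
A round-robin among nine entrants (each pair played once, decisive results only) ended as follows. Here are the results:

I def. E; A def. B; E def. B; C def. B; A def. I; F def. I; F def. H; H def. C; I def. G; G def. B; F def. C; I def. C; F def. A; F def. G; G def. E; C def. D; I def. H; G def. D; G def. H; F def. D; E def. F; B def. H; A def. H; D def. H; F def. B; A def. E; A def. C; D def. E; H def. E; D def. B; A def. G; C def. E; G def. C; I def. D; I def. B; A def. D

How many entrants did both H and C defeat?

H beat: C, E.
C beat: B, D, E.
Both beat: E — 1.

1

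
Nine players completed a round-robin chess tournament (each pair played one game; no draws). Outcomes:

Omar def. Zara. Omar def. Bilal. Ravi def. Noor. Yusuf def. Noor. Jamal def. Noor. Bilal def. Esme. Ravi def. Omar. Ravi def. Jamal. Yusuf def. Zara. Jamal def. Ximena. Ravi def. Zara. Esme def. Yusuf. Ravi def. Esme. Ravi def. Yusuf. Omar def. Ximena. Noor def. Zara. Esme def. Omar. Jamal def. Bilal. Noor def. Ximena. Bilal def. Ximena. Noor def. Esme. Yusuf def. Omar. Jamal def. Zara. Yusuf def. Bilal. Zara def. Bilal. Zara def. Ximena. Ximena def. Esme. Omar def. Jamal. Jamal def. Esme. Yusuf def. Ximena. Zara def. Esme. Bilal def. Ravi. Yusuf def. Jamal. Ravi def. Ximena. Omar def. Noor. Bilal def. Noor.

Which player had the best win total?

Win totals: Noor 3, Jamal 5, Ravi 7, Bilal 4, Zara 3, Esme 2, Omar 5, Yusuf 6, Ximena 1.
Ravi leads with 7 wins (next highest: 6).

Ravi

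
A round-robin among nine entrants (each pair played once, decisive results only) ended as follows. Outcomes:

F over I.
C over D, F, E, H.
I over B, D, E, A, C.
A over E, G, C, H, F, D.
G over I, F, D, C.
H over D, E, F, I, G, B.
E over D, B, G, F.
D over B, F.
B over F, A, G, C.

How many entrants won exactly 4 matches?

Win totals: A 6, B 4, C 4, D 2, E 4, F 1, G 4, H 6, I 5.
Exactly 4: B, C, E, G — 4 entrants.

4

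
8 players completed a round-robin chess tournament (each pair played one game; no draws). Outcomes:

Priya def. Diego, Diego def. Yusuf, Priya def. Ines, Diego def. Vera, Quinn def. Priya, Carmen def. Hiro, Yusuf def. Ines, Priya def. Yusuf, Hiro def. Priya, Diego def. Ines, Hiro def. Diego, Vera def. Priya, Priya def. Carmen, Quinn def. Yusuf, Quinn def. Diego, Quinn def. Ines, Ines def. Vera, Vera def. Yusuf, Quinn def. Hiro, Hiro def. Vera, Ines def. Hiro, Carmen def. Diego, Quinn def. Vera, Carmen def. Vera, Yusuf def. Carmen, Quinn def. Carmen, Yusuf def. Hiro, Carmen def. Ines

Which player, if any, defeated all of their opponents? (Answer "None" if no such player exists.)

Quinn

Quinn has 7 wins out of 7 opponents — a perfect record.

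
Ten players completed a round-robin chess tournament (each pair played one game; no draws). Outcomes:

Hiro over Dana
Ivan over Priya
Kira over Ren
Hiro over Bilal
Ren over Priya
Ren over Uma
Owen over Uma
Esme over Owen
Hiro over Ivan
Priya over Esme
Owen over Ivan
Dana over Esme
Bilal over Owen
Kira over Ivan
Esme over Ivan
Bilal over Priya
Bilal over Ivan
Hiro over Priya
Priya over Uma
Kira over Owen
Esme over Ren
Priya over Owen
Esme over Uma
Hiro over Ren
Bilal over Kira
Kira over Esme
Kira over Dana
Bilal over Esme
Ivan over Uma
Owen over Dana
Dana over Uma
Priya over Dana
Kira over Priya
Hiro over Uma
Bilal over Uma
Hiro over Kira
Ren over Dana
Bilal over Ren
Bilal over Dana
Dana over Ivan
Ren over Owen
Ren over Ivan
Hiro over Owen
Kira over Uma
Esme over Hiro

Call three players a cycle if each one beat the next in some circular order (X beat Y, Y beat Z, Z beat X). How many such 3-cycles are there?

Win totals: Kira 7, Bilal 8, Ren 5, Priya 4, Ivan 2, Esme 5, Dana 3, Uma 0, Owen 3, Hiro 8.
A player with w wins dominates both others in C(w,2) triples; summing gives 21 + 28 + 10 + 6 + 1 + 10 + 3 + 0 + 3 + 28 = 110 transitive triples.
Total triples C(10,3) = 120, so cyclic triples = 120 − 110 = 10.

10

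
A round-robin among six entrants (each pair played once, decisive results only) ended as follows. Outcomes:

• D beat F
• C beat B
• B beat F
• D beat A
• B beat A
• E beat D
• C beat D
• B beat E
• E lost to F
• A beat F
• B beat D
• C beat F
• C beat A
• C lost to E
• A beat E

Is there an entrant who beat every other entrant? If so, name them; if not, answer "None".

None

Highest win total is C with 4 (out of 5 possible).
C lost to E, so no entrant went undefeated.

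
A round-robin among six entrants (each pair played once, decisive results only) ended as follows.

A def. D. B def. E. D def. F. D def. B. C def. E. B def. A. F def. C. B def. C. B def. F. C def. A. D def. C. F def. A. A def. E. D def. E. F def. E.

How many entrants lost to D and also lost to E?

0

D beat: B, C, E, F.
E beat: no one.
No one was beaten by both.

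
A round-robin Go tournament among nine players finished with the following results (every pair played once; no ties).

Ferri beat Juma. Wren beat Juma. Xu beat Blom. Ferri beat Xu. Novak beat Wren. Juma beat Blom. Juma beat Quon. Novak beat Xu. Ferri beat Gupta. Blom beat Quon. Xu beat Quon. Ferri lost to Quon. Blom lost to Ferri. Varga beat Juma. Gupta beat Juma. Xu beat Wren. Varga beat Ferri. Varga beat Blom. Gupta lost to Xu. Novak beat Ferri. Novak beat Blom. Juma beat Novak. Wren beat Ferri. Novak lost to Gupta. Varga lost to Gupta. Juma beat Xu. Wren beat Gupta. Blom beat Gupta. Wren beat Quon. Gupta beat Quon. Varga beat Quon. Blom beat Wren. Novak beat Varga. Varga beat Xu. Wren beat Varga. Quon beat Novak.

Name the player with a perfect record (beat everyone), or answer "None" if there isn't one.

None

Highest win total is Wren with 5 (out of 8 possible).
Wren lost to Xu, Blom, Novak, so no player went undefeated.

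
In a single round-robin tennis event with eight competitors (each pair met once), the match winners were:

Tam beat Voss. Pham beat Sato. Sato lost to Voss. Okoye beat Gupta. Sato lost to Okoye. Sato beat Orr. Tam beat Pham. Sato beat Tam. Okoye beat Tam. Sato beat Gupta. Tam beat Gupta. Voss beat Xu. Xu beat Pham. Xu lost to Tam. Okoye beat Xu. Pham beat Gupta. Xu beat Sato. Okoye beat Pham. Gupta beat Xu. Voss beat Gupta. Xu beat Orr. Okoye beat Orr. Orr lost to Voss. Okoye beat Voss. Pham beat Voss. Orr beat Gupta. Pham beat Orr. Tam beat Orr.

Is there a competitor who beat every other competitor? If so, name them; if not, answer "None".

Okoye

Okoye has 7 wins out of 7 opponents — a perfect record.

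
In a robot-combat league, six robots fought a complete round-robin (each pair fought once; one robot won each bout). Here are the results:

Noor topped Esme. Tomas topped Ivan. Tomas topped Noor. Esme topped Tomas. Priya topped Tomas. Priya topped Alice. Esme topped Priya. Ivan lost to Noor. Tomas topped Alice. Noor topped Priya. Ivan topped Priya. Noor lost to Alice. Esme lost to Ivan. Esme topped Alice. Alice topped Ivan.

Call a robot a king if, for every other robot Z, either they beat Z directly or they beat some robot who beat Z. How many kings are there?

3

Priya cannot reach Esme in two steps.
Alice cannot reach Tomas in two steps.
Noor reaches everyone (king).
Esme reaches everyone (king).
Ivan cannot reach Noor in two steps.
Tomas reaches everyone (king).
Kings: Noor, Esme, Tomas — 3.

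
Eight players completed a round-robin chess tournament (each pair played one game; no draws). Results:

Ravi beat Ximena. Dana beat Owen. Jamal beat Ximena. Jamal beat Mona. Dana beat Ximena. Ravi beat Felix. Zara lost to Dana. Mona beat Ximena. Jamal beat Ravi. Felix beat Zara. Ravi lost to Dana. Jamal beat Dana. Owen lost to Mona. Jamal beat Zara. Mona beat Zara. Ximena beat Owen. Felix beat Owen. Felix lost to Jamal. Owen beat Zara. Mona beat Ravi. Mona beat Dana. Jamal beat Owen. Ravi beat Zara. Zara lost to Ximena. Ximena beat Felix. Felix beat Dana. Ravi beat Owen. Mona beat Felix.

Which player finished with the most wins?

Jamal

Win totals: Felix 3, Jamal 7, Ximena 3, Zara 0, Ravi 4, Dana 4, Mona 6, Owen 1.
Jamal leads with 7 wins (next highest: 6).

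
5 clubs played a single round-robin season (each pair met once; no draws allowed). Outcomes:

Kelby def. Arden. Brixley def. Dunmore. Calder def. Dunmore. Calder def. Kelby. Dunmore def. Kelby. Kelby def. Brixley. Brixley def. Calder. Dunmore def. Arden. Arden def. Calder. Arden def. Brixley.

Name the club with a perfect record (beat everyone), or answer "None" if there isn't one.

None

Highest win total is Kelby with 2 (out of 4 possible).
Kelby lost to Calder, Dunmore, so no club went undefeated.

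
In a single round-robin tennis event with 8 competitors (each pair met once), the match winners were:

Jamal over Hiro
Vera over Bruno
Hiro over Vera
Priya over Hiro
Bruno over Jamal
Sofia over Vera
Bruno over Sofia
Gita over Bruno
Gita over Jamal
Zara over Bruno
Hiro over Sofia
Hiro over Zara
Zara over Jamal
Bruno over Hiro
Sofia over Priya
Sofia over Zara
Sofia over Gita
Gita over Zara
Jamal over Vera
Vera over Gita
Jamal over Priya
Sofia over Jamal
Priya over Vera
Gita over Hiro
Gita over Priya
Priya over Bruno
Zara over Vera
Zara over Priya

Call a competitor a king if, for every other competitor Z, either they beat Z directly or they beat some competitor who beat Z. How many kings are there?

Sofia reaches everyone (king).
Jamal reaches everyone (king).
Zara reaches everyone (king).
Priya reaches everyone (king).
Bruno reaches everyone (king).
Gita reaches everyone (king).
Hiro reaches everyone (king).
Vera reaches everyone (king).
Kings: Sofia, Jamal, Zara, Priya, Bruno, Gita, Hiro, Vera — 8.

8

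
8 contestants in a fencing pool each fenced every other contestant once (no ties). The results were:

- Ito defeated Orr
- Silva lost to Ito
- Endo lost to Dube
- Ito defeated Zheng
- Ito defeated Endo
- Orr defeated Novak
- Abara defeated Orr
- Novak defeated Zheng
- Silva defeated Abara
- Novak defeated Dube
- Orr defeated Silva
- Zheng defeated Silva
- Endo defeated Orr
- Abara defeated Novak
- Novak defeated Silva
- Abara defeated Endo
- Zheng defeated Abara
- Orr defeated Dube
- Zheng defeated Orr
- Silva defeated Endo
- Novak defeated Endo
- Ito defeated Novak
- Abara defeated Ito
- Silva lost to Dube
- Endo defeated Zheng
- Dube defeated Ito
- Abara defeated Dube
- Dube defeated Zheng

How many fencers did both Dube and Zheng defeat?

Dube beat: Silva, Endo, Zheng, Ito.
Zheng beat: Silva, Abara, Orr.
Both beat: Silva — 1.

1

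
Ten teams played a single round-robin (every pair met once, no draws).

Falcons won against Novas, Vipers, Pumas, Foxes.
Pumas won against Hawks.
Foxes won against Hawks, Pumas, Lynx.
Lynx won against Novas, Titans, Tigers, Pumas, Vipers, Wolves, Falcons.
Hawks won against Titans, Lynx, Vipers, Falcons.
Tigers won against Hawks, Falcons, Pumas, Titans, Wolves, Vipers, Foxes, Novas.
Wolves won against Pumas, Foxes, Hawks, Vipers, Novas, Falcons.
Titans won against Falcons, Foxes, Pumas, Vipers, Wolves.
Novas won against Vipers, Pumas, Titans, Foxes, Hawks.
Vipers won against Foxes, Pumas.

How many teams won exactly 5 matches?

2

Win totals: Wolves 6, Hawks 4, Falcons 4, Foxes 3, Lynx 7, Pumas 1, Novas 5, Tigers 8, Titans 5, Vipers 2.
Exactly 5: Novas, Titans — 2 teams.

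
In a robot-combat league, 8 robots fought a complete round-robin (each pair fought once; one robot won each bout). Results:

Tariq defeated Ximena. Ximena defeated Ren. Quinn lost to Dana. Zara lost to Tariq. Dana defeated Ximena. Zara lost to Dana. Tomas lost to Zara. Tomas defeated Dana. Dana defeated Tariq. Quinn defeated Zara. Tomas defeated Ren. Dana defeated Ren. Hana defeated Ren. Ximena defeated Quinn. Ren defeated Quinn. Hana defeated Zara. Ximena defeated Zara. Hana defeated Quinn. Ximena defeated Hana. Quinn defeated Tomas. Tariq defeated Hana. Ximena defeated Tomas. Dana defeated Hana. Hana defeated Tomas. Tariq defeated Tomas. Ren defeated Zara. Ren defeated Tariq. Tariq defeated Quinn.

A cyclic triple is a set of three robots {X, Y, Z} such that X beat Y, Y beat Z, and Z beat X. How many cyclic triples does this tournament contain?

Win totals: Hana 4, Tomas 2, Dana 6, Tariq 5, Ximena 5, Zara 1, Quinn 2, Ren 3.
A robot with w wins dominates both others in C(w,2) triples; summing gives 6 + 1 + 15 + 10 + 10 + 0 + 1 + 3 = 46 transitive triples.
Total triples C(8,3) = 56, so cyclic triples = 56 − 46 = 10.

10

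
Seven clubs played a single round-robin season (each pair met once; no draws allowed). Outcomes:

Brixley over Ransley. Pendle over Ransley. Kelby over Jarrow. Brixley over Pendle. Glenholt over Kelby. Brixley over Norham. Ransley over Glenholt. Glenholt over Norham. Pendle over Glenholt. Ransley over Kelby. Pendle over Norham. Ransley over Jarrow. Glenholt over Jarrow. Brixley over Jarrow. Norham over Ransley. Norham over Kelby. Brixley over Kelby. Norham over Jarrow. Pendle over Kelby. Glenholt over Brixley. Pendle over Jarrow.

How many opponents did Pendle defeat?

Pendle's results: beat Kelby, Ransley, Glenholt, Jarrow, Norham; lost to Brixley.
That is 5 wins.

5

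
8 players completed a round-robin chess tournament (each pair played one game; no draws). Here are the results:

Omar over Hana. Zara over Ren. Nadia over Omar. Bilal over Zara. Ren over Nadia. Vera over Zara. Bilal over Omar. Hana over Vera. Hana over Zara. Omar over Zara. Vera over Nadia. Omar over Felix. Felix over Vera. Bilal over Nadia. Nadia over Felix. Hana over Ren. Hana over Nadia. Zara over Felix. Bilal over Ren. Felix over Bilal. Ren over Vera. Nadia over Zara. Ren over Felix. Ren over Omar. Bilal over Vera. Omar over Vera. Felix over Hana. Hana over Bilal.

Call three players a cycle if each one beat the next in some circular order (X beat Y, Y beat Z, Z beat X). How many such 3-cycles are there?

16

Win totals: Felix 3, Ren 4, Nadia 3, Hana 5, Zara 2, Omar 4, Vera 2, Bilal 5.
A player with w wins dominates both others in C(w,2) triples; summing gives 3 + 6 + 3 + 10 + 1 + 6 + 1 + 10 = 40 transitive triples.
Total triples C(8,3) = 56, so cyclic triples = 56 − 40 = 16.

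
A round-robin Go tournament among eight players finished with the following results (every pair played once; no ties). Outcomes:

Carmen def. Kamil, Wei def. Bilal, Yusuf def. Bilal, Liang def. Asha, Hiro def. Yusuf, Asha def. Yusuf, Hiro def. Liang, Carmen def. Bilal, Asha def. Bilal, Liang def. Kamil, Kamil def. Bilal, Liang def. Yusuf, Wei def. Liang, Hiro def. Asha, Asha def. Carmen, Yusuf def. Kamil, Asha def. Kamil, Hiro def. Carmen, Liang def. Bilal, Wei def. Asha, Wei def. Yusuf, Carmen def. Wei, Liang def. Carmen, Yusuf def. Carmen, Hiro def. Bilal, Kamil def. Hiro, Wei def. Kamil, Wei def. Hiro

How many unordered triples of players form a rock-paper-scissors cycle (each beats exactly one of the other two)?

8

Win totals: Carmen 3, Liang 5, Kamil 2, Bilal 0, Yusuf 3, Asha 4, Wei 6, Hiro 5.
A player with w wins dominates both others in C(w,2) triples; summing gives 3 + 10 + 1 + 0 + 3 + 6 + 15 + 10 = 48 transitive triples.
Total triples C(8,3) = 56, so cyclic triples = 56 − 48 = 8.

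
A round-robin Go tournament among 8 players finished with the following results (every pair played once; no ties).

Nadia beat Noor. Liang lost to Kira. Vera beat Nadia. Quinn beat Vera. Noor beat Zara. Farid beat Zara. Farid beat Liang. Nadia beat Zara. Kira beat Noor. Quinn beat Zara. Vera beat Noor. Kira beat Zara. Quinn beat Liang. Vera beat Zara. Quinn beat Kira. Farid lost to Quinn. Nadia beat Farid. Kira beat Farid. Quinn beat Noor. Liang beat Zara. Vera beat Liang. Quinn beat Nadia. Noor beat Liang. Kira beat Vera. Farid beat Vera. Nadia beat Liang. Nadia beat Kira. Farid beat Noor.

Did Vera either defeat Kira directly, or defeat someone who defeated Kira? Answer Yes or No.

Yes

Vera did not beat Kira directly.
Vera beat Noor, Liang, Zara, Nadia. Of those, Nadia beat Kira.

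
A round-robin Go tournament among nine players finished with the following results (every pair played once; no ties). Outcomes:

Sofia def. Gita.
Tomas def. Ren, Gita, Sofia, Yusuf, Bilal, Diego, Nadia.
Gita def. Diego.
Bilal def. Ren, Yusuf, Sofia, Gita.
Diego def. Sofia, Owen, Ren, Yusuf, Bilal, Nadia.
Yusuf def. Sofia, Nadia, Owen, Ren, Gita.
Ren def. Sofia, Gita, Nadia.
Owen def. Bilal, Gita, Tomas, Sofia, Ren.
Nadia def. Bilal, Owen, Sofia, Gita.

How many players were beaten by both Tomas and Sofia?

Tomas beat: Ren, Bilal, Gita, Nadia, Sofia, Diego, Yusuf.
Sofia beat: Gita.
Both beat: Gita — 1.

1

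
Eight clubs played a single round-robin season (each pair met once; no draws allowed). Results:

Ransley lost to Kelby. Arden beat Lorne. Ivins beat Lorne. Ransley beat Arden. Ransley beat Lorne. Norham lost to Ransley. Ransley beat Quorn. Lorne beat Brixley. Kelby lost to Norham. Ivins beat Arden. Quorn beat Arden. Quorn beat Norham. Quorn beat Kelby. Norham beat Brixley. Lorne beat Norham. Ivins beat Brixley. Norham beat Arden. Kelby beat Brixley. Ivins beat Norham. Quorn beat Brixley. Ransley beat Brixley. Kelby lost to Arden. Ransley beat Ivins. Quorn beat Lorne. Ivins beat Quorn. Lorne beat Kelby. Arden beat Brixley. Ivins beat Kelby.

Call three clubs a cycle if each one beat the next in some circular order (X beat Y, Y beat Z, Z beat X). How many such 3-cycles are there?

Win totals: Norham 3, Brixley 0, Ivins 6, Quorn 5, Kelby 2, Arden 3, Ransley 6, Lorne 3.
A club with w wins dominates both others in C(w,2) triples; summing gives 3 + 0 + 15 + 10 + 1 + 3 + 15 + 3 = 50 transitive triples.
Total triples C(8,3) = 56, so cyclic triples = 56 − 50 = 6.

6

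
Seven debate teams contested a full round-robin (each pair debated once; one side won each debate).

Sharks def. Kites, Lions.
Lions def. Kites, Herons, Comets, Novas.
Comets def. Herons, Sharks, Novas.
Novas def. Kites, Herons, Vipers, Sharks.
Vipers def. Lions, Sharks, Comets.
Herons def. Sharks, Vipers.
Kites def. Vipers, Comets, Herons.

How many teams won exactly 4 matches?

2

Win totals: Novas 4, Comets 3, Vipers 3, Sharks 2, Lions 4, Kites 3, Herons 2.
Exactly 4: Novas, Lions — 2 teams.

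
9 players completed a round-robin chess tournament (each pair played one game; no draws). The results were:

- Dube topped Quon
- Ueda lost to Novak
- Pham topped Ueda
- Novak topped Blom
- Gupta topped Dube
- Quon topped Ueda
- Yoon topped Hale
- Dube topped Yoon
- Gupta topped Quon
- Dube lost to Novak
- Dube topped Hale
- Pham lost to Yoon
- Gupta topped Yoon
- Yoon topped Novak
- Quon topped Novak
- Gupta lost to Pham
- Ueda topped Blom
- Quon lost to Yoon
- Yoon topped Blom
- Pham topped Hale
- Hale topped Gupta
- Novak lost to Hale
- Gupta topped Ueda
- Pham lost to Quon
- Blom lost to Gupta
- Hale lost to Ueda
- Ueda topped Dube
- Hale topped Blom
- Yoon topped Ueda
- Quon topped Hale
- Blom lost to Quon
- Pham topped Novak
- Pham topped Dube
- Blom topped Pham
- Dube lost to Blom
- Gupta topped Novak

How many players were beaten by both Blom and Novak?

Blom beat: Pham, Dube.
Novak beat: Blom, Dube, Ueda.
Both beat: Dube — 1.

1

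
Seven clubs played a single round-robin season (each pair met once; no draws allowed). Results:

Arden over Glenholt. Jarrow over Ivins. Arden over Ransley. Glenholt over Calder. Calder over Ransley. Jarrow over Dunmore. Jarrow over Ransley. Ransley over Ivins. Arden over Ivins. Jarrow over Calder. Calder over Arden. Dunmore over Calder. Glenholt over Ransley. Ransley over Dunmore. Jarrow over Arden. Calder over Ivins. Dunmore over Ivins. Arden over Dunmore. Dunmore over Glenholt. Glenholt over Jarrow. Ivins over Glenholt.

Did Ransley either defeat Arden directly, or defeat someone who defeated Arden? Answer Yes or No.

No

Ransley did not beat Arden directly.
Ransley beat Dunmore, Ivins, but each of them lost to Arden. No two-step path.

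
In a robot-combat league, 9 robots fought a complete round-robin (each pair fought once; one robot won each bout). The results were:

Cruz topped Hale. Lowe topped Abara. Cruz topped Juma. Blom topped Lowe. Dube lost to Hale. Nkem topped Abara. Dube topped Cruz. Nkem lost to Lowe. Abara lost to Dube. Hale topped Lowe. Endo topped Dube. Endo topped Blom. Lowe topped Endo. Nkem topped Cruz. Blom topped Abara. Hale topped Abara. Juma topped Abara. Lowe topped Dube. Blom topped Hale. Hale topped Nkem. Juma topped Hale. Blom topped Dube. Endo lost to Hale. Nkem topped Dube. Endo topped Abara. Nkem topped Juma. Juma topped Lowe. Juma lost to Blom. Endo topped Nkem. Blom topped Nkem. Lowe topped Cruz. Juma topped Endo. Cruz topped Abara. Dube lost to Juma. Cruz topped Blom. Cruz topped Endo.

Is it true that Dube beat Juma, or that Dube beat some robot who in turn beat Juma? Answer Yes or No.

Dube did not beat Juma directly.
Dube beat Abara, Cruz. Of those, Cruz beat Juma.

Yes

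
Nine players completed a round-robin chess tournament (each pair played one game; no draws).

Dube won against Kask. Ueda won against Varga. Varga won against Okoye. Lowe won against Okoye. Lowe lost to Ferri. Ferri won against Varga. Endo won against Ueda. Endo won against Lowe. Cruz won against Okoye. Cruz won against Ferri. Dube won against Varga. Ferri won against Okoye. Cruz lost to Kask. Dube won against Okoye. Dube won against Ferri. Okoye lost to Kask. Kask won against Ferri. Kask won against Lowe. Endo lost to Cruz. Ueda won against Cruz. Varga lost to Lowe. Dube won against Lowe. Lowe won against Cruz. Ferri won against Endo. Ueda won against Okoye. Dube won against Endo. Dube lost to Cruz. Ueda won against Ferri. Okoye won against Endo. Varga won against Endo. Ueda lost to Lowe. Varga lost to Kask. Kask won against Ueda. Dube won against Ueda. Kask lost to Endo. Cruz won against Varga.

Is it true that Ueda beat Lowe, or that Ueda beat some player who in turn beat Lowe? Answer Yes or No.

Yes

Ueda did not beat Lowe directly.
Ueda beat Cruz, Ferri, Varga, Okoye. Of those, Ferri beat Lowe.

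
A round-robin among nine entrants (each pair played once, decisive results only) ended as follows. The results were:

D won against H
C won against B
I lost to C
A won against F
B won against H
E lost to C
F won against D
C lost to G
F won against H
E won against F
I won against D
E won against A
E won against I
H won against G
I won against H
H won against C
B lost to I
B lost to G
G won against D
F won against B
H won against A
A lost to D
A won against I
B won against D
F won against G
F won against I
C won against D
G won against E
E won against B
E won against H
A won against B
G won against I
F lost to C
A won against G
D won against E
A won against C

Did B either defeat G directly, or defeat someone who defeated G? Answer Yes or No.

B did not beat G directly.
B beat D, H. Of those, H beat G.

Yes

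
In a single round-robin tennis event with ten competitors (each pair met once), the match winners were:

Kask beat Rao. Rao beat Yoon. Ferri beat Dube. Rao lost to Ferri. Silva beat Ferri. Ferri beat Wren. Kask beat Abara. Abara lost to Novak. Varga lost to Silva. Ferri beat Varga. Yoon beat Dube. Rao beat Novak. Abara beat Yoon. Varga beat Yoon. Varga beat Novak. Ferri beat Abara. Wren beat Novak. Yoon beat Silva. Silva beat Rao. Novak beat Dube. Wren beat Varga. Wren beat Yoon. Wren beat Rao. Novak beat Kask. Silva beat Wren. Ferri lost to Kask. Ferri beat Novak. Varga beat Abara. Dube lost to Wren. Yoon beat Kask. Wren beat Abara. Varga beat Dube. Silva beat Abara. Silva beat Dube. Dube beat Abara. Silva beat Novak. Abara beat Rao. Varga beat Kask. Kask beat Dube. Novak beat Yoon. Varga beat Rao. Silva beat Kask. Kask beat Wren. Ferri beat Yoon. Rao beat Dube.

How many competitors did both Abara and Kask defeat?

Abara beat: Yoon, Rao.
Kask beat: Dube, Abara, Rao, Ferri, Wren.
Both beat: Rao — 1.

1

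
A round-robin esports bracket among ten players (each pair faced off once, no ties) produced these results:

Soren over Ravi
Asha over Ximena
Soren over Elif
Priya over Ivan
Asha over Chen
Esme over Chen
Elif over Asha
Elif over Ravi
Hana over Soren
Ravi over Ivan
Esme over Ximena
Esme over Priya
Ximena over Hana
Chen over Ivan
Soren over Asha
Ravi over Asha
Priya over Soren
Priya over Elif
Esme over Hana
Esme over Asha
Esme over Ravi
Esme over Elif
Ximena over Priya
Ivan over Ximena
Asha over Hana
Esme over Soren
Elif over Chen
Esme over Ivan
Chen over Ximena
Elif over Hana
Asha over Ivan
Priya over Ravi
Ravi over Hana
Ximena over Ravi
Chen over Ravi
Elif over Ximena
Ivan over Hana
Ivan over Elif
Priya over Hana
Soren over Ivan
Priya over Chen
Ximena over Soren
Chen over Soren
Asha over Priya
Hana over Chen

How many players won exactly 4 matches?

Win totals: Soren 4, Elif 5, Hana 2, Ravi 3, Ximena 4, Asha 5, Chen 4, Ivan 3, Esme 9, Priya 6.
Exactly 4: Soren, Ximena, Chen — 3 players.

3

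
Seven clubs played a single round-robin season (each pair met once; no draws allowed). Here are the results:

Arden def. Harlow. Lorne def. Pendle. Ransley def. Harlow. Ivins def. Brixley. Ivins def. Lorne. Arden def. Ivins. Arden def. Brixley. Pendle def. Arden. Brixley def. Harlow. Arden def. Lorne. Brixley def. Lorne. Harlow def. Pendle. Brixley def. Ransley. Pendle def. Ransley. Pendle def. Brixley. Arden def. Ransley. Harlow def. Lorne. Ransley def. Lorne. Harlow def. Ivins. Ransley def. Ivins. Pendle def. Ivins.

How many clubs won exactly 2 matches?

Win totals: Harlow 3, Ivins 2, Pendle 4, Arden 5, Brixley 3, Ransley 3, Lorne 1.
Exactly 2: Ivins — 1 club.

1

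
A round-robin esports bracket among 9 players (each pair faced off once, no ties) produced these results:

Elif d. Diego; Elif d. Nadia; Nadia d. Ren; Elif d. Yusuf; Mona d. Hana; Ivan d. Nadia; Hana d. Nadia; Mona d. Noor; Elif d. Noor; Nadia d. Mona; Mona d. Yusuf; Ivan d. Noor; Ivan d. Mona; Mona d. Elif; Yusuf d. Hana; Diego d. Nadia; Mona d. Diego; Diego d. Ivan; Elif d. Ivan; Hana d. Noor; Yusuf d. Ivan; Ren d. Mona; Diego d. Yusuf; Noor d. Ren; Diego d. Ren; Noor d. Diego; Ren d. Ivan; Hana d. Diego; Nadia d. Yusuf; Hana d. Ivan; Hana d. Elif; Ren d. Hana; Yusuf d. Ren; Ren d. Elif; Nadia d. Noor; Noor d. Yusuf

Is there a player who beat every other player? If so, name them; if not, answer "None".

Highest win total is Mona with 5 (out of 8 possible).
Mona lost to Ren, Nadia, Ivan, so no player went undefeated.

None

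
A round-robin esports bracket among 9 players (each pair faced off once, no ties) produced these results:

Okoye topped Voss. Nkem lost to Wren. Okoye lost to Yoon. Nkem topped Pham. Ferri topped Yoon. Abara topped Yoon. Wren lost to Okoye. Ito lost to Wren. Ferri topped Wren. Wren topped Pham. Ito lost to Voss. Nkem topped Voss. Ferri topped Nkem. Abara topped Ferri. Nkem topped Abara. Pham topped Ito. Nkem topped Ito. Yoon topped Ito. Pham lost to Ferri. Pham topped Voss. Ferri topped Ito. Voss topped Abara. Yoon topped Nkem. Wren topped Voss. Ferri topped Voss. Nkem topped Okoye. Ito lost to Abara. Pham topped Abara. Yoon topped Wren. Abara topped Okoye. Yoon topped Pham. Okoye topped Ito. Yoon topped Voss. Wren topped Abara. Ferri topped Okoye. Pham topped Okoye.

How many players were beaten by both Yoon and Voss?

1

Yoon beat: Voss, Ito, Wren, Okoye, Pham, Nkem.
Voss beat: Ito, Abara.
Both beat: Ito — 1.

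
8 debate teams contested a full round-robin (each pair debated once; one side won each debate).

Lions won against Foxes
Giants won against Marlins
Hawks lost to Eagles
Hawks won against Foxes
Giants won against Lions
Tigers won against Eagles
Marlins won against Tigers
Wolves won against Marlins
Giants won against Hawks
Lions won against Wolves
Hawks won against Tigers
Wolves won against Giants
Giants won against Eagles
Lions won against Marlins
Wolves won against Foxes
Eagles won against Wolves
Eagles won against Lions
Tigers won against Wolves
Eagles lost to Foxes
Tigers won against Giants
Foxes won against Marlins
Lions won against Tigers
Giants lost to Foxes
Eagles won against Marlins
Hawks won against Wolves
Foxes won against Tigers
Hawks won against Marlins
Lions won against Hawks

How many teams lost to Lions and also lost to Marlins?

1

Lions beat: Foxes, Marlins, Wolves, Hawks, Tigers.
Marlins beat: Tigers.
Both beat: Tigers — 1.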